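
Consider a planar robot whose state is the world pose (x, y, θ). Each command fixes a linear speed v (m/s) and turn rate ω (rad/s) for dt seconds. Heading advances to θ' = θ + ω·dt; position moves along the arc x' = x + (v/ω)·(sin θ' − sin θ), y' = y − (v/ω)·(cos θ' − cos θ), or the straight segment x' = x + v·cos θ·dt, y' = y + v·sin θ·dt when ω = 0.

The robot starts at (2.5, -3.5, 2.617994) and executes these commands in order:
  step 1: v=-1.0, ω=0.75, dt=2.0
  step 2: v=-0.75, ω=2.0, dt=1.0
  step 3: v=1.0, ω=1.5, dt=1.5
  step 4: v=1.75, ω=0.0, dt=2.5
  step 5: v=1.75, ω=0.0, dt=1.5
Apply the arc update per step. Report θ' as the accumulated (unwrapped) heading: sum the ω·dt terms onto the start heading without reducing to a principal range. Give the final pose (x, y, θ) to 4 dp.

(1.2707, 4.5687, 8.3680)

step 1: θ'=4.1180 (R=-1.3333) → pose (4.2713, -3.0920, 4.1180)
step 2: θ'=6.1180 (R=-0.3750) → pose (4.0223, -2.5121, 6.1180)
step 3: θ'=8.3680 (R=0.6667) → pose (4.7124, -1.5267, 8.3680)
step 4: θ'=8.3680 (straight) → pose (2.5614, 2.2830, 8.3680)
step 5: θ'=8.3680 (straight) → pose (1.2707, 4.5687, 8.3680)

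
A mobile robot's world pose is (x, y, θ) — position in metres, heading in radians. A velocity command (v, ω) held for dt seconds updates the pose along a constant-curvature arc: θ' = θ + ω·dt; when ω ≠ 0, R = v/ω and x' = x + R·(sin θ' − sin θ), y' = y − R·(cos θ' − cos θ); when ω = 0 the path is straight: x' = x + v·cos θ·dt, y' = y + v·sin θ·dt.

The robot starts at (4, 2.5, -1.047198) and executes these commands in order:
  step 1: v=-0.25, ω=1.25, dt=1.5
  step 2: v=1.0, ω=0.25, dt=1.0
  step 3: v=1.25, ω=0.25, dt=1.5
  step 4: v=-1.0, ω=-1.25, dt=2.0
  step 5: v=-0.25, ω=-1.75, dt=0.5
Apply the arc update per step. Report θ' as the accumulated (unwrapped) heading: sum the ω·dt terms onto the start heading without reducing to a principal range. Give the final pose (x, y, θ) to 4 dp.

step 1: θ'=0.8278 (R=-0.2000) → pose (3.6795, 2.5353, 0.8278)
step 2: θ'=1.0778 (R=4.0000) → pose (4.2574, 3.3482, 1.0778)
step 3: θ'=1.4528 (R=5.0000) → pose (4.8180, 5.1259, 1.4528)
step 4: θ'=-1.0472 (R=0.8000) → pose (3.3308, 4.8201, -1.0472)
step 5: θ'=-1.9222 (R=0.1429) → pose (3.3204, 4.9407, -1.9222)

(3.3204, 4.9407, -1.9222)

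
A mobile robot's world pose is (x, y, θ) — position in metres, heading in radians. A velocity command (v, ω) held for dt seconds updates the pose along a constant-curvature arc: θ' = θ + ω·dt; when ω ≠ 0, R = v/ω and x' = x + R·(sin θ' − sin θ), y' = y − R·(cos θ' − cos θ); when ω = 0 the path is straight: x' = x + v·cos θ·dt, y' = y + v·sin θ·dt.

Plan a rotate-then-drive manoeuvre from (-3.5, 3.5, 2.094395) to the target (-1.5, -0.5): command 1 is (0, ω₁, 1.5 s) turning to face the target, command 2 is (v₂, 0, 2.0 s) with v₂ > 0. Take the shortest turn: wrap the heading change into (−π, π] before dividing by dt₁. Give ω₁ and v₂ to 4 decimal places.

heading to target = atan2(-0.5−3.5, -1.5−-3.5) = -1.1071
Δθ = wrap(-1.1071 − 2.0944) = 3.0816; ω₁ = Δθ/dt₁ = 2.0544
distance = √((-1.5−-3.5)² + (-0.5−3.5)²) = 4.4721; v₂ = distance/dt₂ = 2.2361

ω₁ = 2.0544, v₂ = 2.2361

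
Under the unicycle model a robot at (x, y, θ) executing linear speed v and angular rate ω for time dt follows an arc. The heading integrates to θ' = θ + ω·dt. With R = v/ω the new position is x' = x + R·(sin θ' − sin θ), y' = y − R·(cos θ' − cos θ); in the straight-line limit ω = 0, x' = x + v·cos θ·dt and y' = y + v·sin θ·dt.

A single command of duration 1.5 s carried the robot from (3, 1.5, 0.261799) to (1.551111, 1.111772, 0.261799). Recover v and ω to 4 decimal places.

v = -1.0000, ω = 0.0000

Δθ = 0.261799 − 0.261799 = 0.000000
ω = Δθ/dt = 0.000000/1.5 = 0.0000
ω = 0 → v = (Δx·cos θ + Δy·sin θ)/dt = -1.0000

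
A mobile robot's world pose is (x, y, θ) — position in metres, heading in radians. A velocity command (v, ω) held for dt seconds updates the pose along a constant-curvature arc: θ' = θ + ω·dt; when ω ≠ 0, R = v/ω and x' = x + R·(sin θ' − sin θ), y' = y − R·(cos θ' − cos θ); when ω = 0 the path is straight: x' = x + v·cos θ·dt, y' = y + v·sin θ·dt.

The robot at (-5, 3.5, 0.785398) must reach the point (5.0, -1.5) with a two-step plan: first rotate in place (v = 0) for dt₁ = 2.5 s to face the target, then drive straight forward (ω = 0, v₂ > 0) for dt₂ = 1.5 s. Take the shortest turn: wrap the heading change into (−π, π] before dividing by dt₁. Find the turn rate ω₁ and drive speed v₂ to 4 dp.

heading to target = atan2(-1.5−3.5, 5−-5) = -0.4636
Δθ = wrap(-0.4636 − 0.7854) = -1.2490; ω₁ = Δθ/dt₁ = -0.4996
distance = √((5−-5)² + (-1.5−3.5)²) = 11.1803; v₂ = distance/dt₂ = 7.4536

ω₁ = -0.4996, v₂ = 7.4536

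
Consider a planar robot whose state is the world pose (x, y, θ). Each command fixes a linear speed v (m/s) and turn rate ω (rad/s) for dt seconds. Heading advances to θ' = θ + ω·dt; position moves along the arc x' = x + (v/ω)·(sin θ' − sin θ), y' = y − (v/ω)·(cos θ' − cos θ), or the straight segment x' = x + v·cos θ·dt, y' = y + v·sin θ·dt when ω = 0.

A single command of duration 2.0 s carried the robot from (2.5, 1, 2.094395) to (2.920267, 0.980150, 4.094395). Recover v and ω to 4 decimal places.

v = -0.2500, ω = 1.0000

Δθ = 4.094395 − 2.094395 = 2.000000
ω = Δθ/dt = 2.000000/2.0 = 1.0000
R = Δx/(sin θ' − sin θ) = -0.2500
v = R·ω = -0.2500·1.0000 = -0.2500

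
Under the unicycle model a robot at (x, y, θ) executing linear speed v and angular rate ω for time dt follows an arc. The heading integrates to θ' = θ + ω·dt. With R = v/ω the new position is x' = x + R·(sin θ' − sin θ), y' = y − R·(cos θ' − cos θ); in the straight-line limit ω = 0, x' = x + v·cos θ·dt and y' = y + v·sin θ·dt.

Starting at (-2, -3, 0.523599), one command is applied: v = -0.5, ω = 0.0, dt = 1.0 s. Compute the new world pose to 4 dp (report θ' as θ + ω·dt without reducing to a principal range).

θ' = 0.5236 + 0.0·1.0 = 0.5236
ω = 0 → straight: x' = -2 + -0.5·cos(0.5236)·1.0 = -2.4330
y' = -3 + -0.5·sin(0.5236)·1.0 = -3.2500

(-2.4330, -3.2500, 0.5236)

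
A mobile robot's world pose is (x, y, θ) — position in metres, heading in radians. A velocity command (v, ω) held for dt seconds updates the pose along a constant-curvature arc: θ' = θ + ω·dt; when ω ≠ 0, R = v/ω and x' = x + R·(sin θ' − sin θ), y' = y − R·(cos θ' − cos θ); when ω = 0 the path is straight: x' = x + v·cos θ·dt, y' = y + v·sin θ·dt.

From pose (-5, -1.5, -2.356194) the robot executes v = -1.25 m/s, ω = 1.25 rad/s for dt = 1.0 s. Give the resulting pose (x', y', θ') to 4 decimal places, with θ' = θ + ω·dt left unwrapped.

(-4.8131, -0.3448, -1.1062)

θ' = -2.3562 + 1.25·1.0 = -1.1062
R = v/ω = -1.25/1.25 = -1.0000
x' = -5 + -1.0000·(sin -1.1062 − sin -2.3562) = -4.8131
y' = -1.5 − -1.0000·(cos -1.1062 − cos -2.3562) = -0.3448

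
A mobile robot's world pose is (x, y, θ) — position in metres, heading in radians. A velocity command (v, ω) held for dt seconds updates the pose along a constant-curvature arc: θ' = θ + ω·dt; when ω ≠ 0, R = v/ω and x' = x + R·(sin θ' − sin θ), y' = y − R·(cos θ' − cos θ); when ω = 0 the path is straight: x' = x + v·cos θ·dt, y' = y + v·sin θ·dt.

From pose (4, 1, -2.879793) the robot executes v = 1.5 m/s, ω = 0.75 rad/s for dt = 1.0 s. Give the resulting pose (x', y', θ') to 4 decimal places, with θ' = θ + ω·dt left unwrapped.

θ' = -2.8798 + 0.75·1.0 = -2.1298
R = v/ω = 1.5/0.75 = 2.0000
x' = 4 + 2.0000·(sin -2.1298 − sin -2.8798) = 2.8221
y' = 1 − 2.0000·(cos -2.1298 − cos -2.8798) = 0.1288

(2.8221, 0.1288, -2.1298)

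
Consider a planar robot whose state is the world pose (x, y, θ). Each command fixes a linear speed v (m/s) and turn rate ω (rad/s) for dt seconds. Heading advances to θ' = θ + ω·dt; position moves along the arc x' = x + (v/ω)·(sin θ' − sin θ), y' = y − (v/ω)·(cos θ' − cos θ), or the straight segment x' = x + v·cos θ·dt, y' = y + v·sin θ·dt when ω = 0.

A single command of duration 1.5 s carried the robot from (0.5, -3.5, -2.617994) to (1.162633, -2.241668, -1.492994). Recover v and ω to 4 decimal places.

Δθ = -1.492994 − -2.617994 = 1.125000
ω = Δθ/dt = 1.125000/1.5 = 0.7500
R = −Δy/(cos θ' − cos θ) = -1.3333
v = R·ω = -1.3333·0.7500 = -1.0000

v = -1.0000, ω = 0.7500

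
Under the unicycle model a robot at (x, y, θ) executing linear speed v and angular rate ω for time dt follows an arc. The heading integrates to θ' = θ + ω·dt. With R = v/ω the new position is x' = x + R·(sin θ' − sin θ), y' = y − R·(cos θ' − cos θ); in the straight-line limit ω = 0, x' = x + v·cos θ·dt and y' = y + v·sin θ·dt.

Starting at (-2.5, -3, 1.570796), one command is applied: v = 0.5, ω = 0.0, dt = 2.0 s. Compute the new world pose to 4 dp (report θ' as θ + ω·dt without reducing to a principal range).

θ' = 1.5708 + 0.0·2.0 = 1.5708
ω = 0 → straight: x' = -2.5 + 0.5·cos(1.5708)·2.0 = -2.5000
y' = -3 + 0.5·sin(1.5708)·2.0 = -2.0000

(-2.5000, -2.0000, 1.5708)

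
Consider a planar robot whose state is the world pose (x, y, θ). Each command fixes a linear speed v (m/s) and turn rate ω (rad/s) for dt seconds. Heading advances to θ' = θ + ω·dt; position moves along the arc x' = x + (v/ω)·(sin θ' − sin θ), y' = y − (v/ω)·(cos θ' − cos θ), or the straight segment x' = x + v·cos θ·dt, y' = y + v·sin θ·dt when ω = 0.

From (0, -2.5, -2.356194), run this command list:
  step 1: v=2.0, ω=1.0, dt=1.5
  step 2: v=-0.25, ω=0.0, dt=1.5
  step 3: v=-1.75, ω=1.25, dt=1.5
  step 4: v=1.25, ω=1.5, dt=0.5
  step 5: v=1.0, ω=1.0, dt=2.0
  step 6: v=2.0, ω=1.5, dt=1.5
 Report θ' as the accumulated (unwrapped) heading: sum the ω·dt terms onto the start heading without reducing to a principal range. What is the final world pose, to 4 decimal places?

step 1: θ'=-0.8562 (R=2.0000) → pose (-0.0965, -5.2248, -0.8562)
step 2: θ'=-0.8562 (straight) → pose (-0.3422, -4.9416, -0.8562)
step 3: θ'=1.0188 (R=-1.4000) → pose (-2.5918, -5.1249, 1.0188)
step 4: θ'=1.7688 (R=0.8333) → pose (-2.4843, -4.5240, 1.7688)
step 5: θ'=3.7688 (R=1.0000) → pose (-4.0517, -3.9110, 3.7688)
step 6: θ'=6.0188 (R=1.3333) → pose (-3.6176, -6.2776, 6.0188)

(-3.6176, -6.2776, 6.0188)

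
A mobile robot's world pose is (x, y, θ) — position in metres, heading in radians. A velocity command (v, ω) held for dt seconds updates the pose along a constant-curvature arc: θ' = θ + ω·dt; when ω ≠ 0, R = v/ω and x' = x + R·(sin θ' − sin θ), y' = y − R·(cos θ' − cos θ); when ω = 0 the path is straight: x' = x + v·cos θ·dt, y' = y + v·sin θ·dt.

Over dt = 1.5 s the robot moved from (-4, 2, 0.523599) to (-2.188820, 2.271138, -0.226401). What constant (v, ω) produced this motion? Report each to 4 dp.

v = 1.2500, ω = -0.5000

Δθ = -0.226401 − 0.523599 = -0.750000
ω = Δθ/dt = -0.750000/1.5 = -0.5000
R = Δx/(sin θ' − sin θ) = -2.5000
v = R·ω = -2.5000·-0.5000 = 1.2500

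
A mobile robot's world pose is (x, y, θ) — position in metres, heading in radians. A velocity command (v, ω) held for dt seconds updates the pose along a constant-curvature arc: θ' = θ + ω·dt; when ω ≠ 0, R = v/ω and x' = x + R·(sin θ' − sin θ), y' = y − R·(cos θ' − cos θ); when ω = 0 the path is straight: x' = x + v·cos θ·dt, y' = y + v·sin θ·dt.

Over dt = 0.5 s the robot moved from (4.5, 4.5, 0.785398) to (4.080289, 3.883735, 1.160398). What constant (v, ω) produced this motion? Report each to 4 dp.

Δθ = 1.160398 − 0.785398 = 0.375000
ω = Δθ/dt = 0.375000/0.5 = 0.7500
R = −Δy/(cos θ' − cos θ) = -2.0000
v = R·ω = -2.0000·0.7500 = -1.5000

v = -1.5000, ω = 0.7500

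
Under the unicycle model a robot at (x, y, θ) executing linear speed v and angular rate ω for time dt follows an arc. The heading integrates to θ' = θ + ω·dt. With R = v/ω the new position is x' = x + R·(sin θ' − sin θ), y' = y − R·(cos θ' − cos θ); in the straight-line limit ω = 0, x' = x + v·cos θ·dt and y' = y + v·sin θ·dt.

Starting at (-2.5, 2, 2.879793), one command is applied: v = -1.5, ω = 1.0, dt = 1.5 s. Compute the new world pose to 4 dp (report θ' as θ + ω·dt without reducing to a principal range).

(-0.6940, 2.9591, 4.3798)

θ' = 2.8798 + 1.0·1.5 = 4.3798
R = v/ω = -1.5/1.0 = -1.5000
x' = -2.5 + -1.5000·(sin 4.3798 − sin 2.8798) = -0.6940
y' = 2 − -1.5000·(cos 4.3798 − cos 2.8798) = 2.9591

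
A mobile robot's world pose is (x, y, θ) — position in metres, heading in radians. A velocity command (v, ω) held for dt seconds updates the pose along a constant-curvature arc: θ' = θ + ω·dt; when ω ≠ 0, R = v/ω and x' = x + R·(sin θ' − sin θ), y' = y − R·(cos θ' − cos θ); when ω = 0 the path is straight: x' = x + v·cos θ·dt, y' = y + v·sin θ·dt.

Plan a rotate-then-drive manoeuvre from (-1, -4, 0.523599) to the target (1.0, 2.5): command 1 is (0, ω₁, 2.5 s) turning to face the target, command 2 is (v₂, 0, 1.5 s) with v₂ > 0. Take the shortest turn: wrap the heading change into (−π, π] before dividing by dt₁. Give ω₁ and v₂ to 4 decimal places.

ω₁ = 0.2995, v₂ = 4.5338

heading to target = atan2(2.5−-4, 1−-1) = 1.2723
Δθ = wrap(1.2723 − 0.5236) = 0.7487; ω₁ = Δθ/dt₁ = 0.2995
distance = √((1−-1)² + (2.5−-4)²) = 6.8007; v₂ = distance/dt₂ = 4.5338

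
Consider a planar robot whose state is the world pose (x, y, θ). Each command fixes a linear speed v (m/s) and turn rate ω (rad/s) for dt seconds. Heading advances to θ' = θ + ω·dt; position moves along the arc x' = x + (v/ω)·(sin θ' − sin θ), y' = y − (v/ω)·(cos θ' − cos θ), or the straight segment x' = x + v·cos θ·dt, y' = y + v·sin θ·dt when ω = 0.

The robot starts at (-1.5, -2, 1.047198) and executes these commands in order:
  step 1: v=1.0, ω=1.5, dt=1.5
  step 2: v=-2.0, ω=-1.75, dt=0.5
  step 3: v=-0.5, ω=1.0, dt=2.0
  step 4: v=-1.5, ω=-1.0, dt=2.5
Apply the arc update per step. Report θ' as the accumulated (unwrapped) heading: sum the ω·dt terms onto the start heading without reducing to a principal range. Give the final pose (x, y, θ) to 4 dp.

(2.4037, -0.9573, 1.9222)

step 1: θ'=3.2972 (R=0.6667) → pose (-2.1807, -1.0081, 3.2972)
step 2: θ'=2.4222 (R=1.1429) → pose (-1.2505, -1.2774, 2.4222)
step 3: θ'=4.4222 (R=-0.5000) → pose (-0.4419, -1.0444, 4.4222)
step 4: θ'=1.9222 (R=1.5000) → pose (2.4037, -0.9573, 1.9222)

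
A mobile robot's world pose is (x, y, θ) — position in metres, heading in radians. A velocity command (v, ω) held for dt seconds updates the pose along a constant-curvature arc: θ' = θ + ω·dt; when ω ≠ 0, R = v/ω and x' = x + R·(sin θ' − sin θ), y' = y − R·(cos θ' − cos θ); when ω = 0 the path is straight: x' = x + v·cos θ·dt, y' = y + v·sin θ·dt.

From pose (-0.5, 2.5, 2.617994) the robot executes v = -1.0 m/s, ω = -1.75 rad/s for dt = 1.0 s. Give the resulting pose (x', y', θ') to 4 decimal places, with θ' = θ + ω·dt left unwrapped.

(-0.3497, 1.6358, 0.8680)

θ' = 2.6180 + -1.75·1.0 = 0.8680
R = v/ω = -1.0/-1.75 = 0.5714
x' = -0.5 + 0.5714·(sin 0.8680 − sin 2.6180) = -0.3497
y' = 2.5 − 0.5714·(cos 0.8680 − cos 2.6180) = 1.6358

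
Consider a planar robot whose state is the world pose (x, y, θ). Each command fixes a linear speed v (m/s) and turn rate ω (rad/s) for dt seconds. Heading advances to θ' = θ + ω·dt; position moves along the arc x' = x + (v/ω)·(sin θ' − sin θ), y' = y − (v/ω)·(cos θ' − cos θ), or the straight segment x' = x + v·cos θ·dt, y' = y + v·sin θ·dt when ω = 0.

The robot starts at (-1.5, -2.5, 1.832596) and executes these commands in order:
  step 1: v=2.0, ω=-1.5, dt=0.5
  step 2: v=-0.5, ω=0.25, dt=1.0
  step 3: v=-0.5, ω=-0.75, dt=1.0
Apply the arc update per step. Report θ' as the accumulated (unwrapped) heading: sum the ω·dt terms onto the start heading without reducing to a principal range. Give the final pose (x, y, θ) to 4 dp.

step 1: θ'=1.0826 (R=-1.3333) → pose (-1.3897, -1.5295, 1.0826)
step 2: θ'=1.3326 (R=-2.0000) → pose (-1.5668, -1.9957, 1.3326)
step 3: θ'=0.5826 (R=0.6667) → pose (-1.8479, -2.3951, 0.5826)

(-1.8479, -2.3951, 0.5826)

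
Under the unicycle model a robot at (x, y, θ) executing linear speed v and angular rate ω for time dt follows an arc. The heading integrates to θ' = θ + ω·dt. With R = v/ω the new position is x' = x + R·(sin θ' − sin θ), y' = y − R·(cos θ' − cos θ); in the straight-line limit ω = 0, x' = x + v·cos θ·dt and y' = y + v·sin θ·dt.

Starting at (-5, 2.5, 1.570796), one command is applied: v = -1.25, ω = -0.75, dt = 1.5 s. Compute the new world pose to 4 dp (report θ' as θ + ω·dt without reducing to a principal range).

θ' = 1.5708 + -0.75·1.5 = 0.4458
R = v/ω = -1.25/-0.75 = 1.6667
x' = -5 + 1.6667·(sin 0.4458 − sin 1.5708) = -5.9480
y' = 2.5 − 1.6667·(cos 0.4458 − cos 1.5708) = 0.9962

(-5.9480, 0.9962, 0.4458)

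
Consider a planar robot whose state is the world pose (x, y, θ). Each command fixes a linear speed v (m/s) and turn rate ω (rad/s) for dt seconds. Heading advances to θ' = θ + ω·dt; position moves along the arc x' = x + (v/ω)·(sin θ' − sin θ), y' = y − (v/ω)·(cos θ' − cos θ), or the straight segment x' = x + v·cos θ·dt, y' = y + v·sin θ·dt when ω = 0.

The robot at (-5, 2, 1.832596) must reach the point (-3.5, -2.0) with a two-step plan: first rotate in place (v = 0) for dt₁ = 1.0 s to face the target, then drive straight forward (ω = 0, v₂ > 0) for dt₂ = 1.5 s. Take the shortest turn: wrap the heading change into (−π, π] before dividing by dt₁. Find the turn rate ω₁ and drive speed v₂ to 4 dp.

heading to target = atan2(-2−2, -3.5−-5) = -1.2120
Δθ = wrap(-1.2120 − 1.8326) = -3.0446; ω₁ = Δθ/dt₁ = -3.0446
distance = √((-3.5−-5)² + (-2−2)²) = 4.2720; v₂ = distance/dt₂ = 2.8480

ω₁ = -3.0446, v₂ = 2.8480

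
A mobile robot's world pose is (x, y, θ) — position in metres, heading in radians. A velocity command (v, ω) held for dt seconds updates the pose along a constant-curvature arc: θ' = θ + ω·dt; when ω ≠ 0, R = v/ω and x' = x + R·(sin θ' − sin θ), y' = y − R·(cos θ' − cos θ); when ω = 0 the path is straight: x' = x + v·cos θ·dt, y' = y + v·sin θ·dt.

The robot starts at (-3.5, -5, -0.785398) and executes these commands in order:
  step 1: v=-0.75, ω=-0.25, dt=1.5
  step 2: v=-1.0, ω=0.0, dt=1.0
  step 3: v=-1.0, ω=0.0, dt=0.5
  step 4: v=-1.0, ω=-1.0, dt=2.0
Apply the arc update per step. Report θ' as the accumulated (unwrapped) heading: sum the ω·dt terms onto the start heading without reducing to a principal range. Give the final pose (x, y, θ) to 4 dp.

step 1: θ'=-1.1604 (R=3.0000) → pose (-4.1296, -4.0756, -1.1604)
step 2: θ'=-1.1604 (straight) → pose (-4.5285, -3.1586, -1.1604)
step 3: θ'=-1.1604 (straight) → pose (-4.7280, -2.7002, -1.1604)
step 4: θ'=-3.1604 (R=1.0000) → pose (-3.7923, -1.3014, -3.1604)

(-3.7923, -1.3014, -3.1604)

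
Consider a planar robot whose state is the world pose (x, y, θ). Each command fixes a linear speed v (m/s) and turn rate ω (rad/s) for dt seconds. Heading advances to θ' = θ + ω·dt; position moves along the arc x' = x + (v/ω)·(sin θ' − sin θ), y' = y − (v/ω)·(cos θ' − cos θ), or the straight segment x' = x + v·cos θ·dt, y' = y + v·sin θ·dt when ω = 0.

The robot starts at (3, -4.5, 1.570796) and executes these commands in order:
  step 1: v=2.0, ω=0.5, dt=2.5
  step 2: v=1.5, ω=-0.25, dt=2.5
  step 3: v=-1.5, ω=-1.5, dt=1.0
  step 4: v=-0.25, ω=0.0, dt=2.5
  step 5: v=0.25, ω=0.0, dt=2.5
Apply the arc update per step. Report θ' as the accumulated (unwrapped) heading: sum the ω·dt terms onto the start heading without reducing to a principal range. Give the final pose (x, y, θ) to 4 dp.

step 1: θ'=2.8208 (R=4.0000) → pose (0.2613, -0.7041, 2.8208)
step 2: θ'=2.1958 (R=-6.0000) → pose (-2.7126, 1.4793, 2.1958)
step 3: θ'=0.6958 (R=1.0000) → pose (-2.8825, 0.1266, 0.6958)
step 4: θ'=0.6958 (straight) → pose (-3.3622, -0.2740, 0.6958)
step 5: θ'=0.6958 (straight) → pose (-2.8825, 0.1266, 0.6958)

(-2.8825, 0.1266, 0.6958)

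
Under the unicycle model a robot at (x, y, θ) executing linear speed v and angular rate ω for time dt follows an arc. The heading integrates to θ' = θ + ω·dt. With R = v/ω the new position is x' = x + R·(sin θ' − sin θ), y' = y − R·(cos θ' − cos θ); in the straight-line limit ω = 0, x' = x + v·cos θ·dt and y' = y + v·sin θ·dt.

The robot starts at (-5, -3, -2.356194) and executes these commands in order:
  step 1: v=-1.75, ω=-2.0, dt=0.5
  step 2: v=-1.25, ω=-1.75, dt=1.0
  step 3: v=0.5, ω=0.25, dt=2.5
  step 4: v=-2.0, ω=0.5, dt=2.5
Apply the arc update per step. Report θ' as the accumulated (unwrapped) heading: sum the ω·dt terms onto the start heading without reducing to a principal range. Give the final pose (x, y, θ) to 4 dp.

step 1: θ'=-3.3562 (R=0.8750) → pose (-4.1949, -2.7638, -3.3562)
step 2: θ'=-5.1062 (R=0.7143) → pose (-3.6874, -3.7358, -5.1062)
step 3: θ'=-4.4812 (R=2.0000) → pose (-3.5876, -2.5101, -4.4812)
step 4: θ'=-3.2312 (R=-4.0000) → pose (-0.0519, -5.5775, -3.2312)

(-0.0519, -5.5775, -3.2312)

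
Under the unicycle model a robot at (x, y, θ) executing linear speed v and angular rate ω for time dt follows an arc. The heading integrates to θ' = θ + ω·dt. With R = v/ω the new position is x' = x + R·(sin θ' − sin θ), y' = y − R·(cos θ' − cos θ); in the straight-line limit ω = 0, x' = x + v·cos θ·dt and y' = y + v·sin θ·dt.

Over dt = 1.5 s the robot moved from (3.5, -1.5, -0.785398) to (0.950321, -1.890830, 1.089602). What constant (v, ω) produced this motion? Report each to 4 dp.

v = -2.0000, ω = 1.2500

Δθ = 1.089602 − -0.785398 = 1.875000
ω = Δθ/dt = 1.875000/1.5 = 1.2500
R = Δx/(sin θ' − sin θ) = -1.6000
v = R·ω = -1.6000·1.2500 = -2.0000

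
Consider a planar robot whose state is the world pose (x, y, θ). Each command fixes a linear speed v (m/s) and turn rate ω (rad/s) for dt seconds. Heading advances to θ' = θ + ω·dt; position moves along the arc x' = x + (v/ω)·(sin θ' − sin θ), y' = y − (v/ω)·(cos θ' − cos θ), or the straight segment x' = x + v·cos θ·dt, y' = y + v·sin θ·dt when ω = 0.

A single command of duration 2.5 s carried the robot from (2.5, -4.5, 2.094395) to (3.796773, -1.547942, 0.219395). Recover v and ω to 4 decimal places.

Δθ = 0.219395 − 2.094395 = -1.875000
ω = Δθ/dt = -1.875000/2.5 = -0.7500
R = −Δy/(cos θ' − cos θ) = -2.0000
v = R·ω = -2.0000·-0.7500 = 1.5000

v = 1.5000, ω = -0.7500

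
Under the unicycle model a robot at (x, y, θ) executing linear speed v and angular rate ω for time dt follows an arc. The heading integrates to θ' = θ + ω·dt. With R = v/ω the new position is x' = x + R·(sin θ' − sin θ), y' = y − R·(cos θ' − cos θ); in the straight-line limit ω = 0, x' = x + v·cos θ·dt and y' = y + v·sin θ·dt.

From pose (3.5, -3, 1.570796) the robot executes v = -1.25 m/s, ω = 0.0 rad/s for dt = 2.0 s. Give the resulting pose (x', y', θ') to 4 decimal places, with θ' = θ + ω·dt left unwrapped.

θ' = 1.5708 + 0.0·2.0 = 1.5708
ω = 0 → straight: x' = 3.5 + -1.25·cos(1.5708)·2.0 = 3.5000
y' = -3 + -1.25·sin(1.5708)·2.0 = -5.5000

(3.5000, -5.5000, 1.5708)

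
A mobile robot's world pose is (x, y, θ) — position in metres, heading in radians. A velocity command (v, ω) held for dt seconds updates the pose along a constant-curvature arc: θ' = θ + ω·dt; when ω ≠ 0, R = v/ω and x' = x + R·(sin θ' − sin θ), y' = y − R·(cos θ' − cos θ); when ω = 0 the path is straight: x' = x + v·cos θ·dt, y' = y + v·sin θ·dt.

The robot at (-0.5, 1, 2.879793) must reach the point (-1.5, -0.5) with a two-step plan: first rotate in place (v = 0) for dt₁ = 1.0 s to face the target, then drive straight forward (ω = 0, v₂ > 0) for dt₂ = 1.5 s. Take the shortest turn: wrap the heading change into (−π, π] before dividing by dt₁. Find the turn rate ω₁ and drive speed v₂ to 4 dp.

ω₁ = 1.2446, v₂ = 1.2019

heading to target = atan2(-0.5−1, -1.5−-0.5) = -2.1588
Δθ = wrap(-2.1588 − 2.8798) = 1.2446; ω₁ = Δθ/dt₁ = 1.2446
distance = √((-1.5−-0.5)² + (-0.5−1)²) = 1.8028; v₂ = distance/dt₂ = 1.2019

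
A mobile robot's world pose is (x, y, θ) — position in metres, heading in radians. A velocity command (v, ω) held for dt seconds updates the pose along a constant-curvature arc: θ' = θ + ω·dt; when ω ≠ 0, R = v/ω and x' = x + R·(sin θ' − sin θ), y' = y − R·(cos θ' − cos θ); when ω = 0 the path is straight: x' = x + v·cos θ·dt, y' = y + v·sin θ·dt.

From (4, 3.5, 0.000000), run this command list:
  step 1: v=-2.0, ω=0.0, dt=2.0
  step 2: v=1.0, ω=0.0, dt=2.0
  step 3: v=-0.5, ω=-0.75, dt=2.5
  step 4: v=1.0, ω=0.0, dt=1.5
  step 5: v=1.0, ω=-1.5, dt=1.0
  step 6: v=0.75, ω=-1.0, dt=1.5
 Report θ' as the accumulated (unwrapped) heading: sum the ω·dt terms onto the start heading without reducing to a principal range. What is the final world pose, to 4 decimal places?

step 1: θ'=0.0000 (straight) → pose (0.0000, 3.5000, 0.0000)
step 2: θ'=0.0000 (straight) → pose (2.0000, 3.5000, 0.0000)
step 3: θ'=-1.8750 (R=0.6667) → pose (1.3639, 4.3664, -1.8750)
step 4: θ'=-1.8750 (straight) → pose (0.9146, 2.9352, -1.8750)
step 5: θ'=-3.3750 (R=-0.6667) → pose (0.1244, 2.4863, -3.3750)
step 6: θ'=-4.8750 (R=-0.7500) → pose (-0.4422, 3.3374, -4.8750)

(-0.4422, 3.3374, -4.8750)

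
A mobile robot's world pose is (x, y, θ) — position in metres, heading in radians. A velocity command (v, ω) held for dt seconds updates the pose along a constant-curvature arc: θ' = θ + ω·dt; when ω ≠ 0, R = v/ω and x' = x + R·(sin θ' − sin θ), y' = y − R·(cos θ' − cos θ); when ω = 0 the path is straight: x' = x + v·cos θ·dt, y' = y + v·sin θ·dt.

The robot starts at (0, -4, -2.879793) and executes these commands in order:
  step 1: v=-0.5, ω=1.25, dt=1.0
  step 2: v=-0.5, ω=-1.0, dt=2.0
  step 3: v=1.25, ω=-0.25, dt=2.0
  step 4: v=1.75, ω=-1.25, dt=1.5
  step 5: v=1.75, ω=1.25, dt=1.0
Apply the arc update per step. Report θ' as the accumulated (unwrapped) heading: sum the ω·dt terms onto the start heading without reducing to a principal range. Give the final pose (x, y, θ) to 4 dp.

step 1: θ'=-1.6298 (R=-0.4000) → pose (0.2958, -3.6372, -1.6298)
step 2: θ'=-3.6298 (R=0.5000) → pose (1.0294, -3.2251, -3.6298)
step 3: θ'=-4.1298 (R=-5.0000) → pose (-0.8006, -1.5602, -4.1298)
step 4: θ'=-6.0048 (R=-1.4000) → pose (-0.0163, 0.5562, -6.0048)
step 5: θ'=-4.7548 (R=1.4000) → pose (0.9978, 1.8429, -4.7548)

(0.9978, 1.8429, -4.7548)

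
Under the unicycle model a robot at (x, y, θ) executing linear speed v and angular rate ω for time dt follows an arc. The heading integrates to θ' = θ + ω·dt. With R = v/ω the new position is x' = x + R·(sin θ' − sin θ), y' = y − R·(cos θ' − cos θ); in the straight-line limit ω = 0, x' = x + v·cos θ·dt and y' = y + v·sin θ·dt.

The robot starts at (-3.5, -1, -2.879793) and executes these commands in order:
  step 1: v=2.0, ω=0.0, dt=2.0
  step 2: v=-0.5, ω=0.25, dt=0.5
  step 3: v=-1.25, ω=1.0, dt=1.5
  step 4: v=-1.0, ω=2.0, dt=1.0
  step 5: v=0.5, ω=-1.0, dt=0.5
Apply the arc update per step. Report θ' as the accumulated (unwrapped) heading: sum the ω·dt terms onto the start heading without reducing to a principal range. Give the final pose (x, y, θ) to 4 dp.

step 1: θ'=-2.8798 (straight) → pose (-7.3637, -2.0353, -2.8798)
step 2: θ'=-2.7548 (R=-2.0000) → pose (-7.1269, -1.9557, -2.7548)
step 3: θ'=-1.2548 (R=-1.2500) → pose (-6.4103, -0.4096, -1.2548)
step 4: θ'=0.7452 (R=-0.5000) → pose (-7.2246, -0.1975, 0.7452)
step 5: θ'=0.2452 (R=-0.5000) → pose (-7.0069, -0.0799, 0.2452)

(-7.0069, -0.0799, 0.2452)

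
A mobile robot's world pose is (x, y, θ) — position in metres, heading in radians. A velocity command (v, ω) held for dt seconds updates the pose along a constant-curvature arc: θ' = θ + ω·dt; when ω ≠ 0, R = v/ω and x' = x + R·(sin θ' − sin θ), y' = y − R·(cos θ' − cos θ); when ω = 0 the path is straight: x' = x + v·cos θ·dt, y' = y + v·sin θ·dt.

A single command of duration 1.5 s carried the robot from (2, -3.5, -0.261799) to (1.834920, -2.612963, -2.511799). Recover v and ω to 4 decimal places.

v = -0.7500, ω = -1.5000

Δθ = -2.511799 − -0.261799 = -2.250000
ω = Δθ/dt = -2.250000/1.5 = -1.5000
R = −Δy/(cos θ' − cos θ) = 0.5000
v = R·ω = 0.5000·-1.5000 = -0.7500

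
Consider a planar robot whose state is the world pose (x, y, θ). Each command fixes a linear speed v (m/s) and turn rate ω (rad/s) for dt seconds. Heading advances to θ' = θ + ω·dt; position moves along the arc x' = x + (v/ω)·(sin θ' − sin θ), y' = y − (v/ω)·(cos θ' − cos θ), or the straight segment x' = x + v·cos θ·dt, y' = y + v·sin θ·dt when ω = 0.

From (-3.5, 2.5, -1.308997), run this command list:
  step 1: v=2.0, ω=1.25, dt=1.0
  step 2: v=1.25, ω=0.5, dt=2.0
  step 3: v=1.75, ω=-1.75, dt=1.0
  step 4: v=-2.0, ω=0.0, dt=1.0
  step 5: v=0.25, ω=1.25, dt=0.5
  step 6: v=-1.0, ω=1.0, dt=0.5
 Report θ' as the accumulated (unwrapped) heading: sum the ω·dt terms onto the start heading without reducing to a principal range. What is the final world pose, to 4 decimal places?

(-0.1154, 3.7973, 0.3160)

step 1: θ'=-0.0590 (R=1.6000) → pose (-2.0489, 1.3169, -0.0590)
step 2: θ'=0.9410 (R=2.5000) → pose (0.1189, 2.3401, 0.9410)
step 3: θ'=-0.8090 (R=-1.0000) → pose (1.6507, 2.4413, -0.8090)
step 4: θ'=-0.8090 (straight) → pose (0.2702, 3.8885, -0.8090)
step 5: θ'=-0.1840 (R=0.2000) → pose (0.3783, 3.8300, -0.1840)
step 6: θ'=0.3160 (R=-1.0000) → pose (-0.1154, 3.7973, 0.3160)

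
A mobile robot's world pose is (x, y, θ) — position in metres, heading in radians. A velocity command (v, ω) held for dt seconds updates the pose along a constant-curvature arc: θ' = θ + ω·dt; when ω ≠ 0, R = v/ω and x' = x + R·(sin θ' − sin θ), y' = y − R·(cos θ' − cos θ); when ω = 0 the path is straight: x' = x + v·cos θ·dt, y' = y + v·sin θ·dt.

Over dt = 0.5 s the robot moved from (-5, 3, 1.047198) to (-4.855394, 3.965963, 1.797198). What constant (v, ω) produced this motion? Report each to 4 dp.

v = 2.0000, ω = 1.5000

Δθ = 1.797198 − 1.047198 = 0.750000
ω = Δθ/dt = 0.750000/0.5 = 1.5000
R = −Δy/(cos θ' − cos θ) = 1.3333
v = R·ω = 1.3333·1.5000 = 2.0000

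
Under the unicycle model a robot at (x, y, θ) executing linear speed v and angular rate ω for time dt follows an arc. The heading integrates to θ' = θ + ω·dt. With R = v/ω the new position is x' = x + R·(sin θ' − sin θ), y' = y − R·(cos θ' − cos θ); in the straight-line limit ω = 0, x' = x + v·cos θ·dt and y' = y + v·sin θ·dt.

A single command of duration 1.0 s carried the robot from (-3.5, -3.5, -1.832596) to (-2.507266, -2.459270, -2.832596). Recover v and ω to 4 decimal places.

v = -1.5000, ω = -1.0000

Δθ = -2.832596 − -1.832596 = -1.000000
ω = Δθ/dt = -1.000000/1.0 = -1.0000
R = −Δy/(cos θ' − cos θ) = 1.5000
v = R·ω = 1.5000·-1.0000 = -1.5000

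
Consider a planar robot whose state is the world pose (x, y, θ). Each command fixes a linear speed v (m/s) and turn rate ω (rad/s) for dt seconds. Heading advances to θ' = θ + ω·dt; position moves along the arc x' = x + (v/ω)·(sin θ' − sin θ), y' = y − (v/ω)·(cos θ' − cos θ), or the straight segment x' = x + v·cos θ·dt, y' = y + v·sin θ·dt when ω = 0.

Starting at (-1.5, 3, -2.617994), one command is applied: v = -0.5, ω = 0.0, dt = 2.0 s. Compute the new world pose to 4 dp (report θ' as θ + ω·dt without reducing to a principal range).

θ' = -2.6180 + 0.0·2.0 = -2.6180
ω = 0 → straight: x' = -1.5 + -0.5·cos(-2.6180)·2.0 = -0.6340
y' = 3 + -0.5·sin(-2.6180)·2.0 = 3.5000

(-0.6340, 3.5000, -2.6180)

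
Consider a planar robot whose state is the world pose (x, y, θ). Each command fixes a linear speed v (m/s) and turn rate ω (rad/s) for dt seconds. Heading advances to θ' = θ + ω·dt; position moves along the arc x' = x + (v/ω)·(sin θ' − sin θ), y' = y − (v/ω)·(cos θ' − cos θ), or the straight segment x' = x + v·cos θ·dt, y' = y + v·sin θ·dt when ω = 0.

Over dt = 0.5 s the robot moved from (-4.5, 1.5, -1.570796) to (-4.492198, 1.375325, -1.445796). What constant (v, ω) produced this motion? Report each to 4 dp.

v = 0.2500, ω = 0.2500

Δθ = -1.445796 − -1.570796 = 0.125000
ω = Δθ/dt = 0.125000/0.5 = 0.2500
R = −Δy/(cos θ' − cos θ) = 1.0000
v = R·ω = 1.0000·0.2500 = 0.2500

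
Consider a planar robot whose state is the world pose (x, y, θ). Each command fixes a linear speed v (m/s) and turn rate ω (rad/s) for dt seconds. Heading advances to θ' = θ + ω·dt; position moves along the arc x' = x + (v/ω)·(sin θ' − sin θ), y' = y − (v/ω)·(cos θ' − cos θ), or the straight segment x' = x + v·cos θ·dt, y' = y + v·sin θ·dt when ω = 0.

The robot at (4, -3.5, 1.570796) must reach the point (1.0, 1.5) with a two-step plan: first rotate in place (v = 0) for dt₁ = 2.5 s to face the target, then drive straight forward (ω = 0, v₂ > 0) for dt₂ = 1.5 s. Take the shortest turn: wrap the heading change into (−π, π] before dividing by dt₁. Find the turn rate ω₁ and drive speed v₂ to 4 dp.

heading to target = atan2(1.5−-3.5, 1−4) = 2.1112
Δθ = wrap(2.1112 − 1.5708) = 0.5404; ω₁ = Δθ/dt₁ = 0.2162
distance = √((1−4)² + (1.5−-3.5)²) = 5.8310; v₂ = distance/dt₂ = 3.8873

ω₁ = 0.2162, v₂ = 3.8873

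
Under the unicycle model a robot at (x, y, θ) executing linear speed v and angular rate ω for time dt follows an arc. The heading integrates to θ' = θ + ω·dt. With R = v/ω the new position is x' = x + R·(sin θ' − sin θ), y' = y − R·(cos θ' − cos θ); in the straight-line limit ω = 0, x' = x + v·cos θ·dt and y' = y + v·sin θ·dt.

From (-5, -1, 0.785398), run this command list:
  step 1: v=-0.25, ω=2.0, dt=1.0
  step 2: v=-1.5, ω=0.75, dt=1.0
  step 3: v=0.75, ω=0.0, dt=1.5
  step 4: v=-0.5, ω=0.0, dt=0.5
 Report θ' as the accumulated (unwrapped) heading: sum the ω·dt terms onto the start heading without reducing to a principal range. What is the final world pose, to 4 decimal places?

step 1: θ'=2.7854 (R=-0.1250) → pose (-4.9552, -1.2055, 2.7854)
step 2: θ'=3.5354 (R=-2.0000) → pose (-3.4904, -1.1780, 3.5354)
step 3: θ'=3.5354 (straight) → pose (-4.5293, -1.6097, 3.5354)
step 4: θ'=3.5354 (straight) → pose (-4.2984, -1.5137, 3.5354)

(-4.2984, -1.5137, 3.5354)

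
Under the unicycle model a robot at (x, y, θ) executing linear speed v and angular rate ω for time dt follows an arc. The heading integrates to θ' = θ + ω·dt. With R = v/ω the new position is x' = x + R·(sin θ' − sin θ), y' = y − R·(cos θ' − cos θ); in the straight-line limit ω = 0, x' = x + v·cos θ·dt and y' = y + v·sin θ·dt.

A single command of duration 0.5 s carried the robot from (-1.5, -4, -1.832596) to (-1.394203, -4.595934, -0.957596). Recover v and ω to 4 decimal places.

Δθ = -0.957596 − -1.832596 = 0.875000
ω = Δθ/dt = 0.875000/0.5 = 1.7500
R = −Δy/(cos θ' − cos θ) = 0.7143
v = R·ω = 0.7143·1.7500 = 1.2500

v = 1.2500, ω = 1.7500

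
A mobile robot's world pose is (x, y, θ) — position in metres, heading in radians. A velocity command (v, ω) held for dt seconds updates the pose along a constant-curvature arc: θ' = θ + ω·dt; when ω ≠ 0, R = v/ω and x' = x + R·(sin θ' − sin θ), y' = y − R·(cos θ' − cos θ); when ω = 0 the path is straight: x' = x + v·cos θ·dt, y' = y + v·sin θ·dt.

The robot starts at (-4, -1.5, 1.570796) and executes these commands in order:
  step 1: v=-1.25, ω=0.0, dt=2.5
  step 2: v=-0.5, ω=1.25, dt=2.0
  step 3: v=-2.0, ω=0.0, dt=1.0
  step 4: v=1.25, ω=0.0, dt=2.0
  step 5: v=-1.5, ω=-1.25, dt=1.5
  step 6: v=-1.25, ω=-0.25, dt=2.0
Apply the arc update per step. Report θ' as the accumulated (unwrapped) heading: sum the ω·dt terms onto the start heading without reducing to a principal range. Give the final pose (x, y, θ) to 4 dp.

(-0.7381, -7.5831, 1.6958)

step 1: θ'=1.5708 (straight) → pose (-4.0000, -4.6250, 1.5708)
step 2: θ'=4.0708 (R=-0.4000) → pose (-3.2795, -4.8644, 4.0708)
step 3: θ'=4.0708 (straight) → pose (-2.0826, -3.2621, 4.0708)
step 4: θ'=4.0708 (straight) → pose (-3.5788, -5.2650, 4.0708)
step 5: θ'=2.1958 (R=1.2000) → pose (-1.6443, -5.2810, 2.1958)
step 6: θ'=1.6958 (R=5.0000) → pose (-0.7381, -7.5831, 1.6958)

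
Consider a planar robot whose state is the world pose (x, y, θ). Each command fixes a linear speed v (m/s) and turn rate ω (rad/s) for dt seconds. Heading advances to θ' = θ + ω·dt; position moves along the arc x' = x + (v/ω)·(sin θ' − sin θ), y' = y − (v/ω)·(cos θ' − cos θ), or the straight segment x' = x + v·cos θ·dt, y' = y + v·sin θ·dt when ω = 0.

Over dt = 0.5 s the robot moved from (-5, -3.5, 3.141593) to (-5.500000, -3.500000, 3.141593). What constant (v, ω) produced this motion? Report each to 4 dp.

v = 1.0000, ω = 0.0000

Δθ = 3.141593 − 3.141593 = 0.000000
ω = Δθ/dt = 0.000000/0.5 = 0.0000
ω = 0 → v = (Δx·cos θ + Δy·sin θ)/dt = 1.0000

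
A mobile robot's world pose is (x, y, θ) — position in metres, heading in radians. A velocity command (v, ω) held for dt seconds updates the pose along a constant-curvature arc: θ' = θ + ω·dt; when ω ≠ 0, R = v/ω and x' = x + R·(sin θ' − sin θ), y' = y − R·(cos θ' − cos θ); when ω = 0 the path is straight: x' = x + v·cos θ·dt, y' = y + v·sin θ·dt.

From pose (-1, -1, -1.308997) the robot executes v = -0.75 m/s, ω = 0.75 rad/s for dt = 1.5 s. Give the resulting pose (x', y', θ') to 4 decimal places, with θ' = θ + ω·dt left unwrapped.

(-1.7830, -0.2757, -0.1840)

θ' = -1.3090 + 0.75·1.5 = -0.1840
R = v/ω = -0.75/0.75 = -1.0000
x' = -1 + -1.0000·(sin -0.1840 − sin -1.3090) = -1.7830
y' = -1 − -1.0000·(cos -0.1840 − cos -1.3090) = -0.2757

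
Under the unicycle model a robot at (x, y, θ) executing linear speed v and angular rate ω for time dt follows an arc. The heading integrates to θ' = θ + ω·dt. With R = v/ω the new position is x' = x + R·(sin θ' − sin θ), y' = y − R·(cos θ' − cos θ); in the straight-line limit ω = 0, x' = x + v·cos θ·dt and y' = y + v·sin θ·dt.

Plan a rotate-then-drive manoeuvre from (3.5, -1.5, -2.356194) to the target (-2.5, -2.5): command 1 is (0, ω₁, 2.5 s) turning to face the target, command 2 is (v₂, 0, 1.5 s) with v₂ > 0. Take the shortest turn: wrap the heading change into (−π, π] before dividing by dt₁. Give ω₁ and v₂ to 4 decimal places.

heading to target = atan2(-2.5−-1.5, -2.5−3.5) = -2.9764
Δθ = wrap(-2.9764 − -2.3562) = -0.6202; ω₁ = Δθ/dt₁ = -0.2481
distance = √((-2.5−3.5)² + (-2.5−-1.5)²) = 6.0828; v₂ = distance/dt₂ = 4.0552

ω₁ = -0.2481, v₂ = 4.0552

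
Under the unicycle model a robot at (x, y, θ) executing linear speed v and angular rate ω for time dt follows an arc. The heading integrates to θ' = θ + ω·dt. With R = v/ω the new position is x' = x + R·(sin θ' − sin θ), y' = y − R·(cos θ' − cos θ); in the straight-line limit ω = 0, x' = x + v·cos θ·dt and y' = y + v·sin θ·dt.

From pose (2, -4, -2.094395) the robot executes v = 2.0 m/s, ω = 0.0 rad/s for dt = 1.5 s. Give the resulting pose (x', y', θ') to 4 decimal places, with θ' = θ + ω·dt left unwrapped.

θ' = -2.0944 + 0.0·1.5 = -2.0944
ω = 0 → straight: x' = 2 + 2.0·cos(-2.0944)·1.5 = 0.5000
y' = -4 + 2.0·sin(-2.0944)·1.5 = -6.5981

(0.5000, -6.5981, -2.0944)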